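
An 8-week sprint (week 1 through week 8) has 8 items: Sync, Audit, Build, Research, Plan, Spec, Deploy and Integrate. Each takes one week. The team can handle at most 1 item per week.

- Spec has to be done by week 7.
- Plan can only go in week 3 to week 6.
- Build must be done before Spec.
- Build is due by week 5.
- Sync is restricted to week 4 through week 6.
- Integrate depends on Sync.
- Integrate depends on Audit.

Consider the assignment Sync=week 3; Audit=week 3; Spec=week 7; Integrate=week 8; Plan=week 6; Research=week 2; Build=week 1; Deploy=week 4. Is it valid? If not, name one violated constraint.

Plan can only go in week 3 to week 6 — holds.
Build is due by week 5 — holds.
The team can handle at most 1 item per week — violated.
Build must be done before Spec — holds.
Integrate depends on Sync — holds.
Integrate depends on Audit — holds.
Spec has to be done by week 7 — holds.
Sync is restricted to week 4 through week 6 — violated.

Invalid. Sync is restricted to week 4 through week 6.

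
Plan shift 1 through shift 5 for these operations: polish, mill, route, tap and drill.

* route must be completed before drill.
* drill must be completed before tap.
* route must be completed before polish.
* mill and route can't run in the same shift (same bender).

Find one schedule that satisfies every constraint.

route in shift 1; drill in shift 2; tap in shift 3; polish in shift 2; mill in shift 2

Checking: route(shift 1) before drill(shift 2); route(shift 1) before polish(shift 2); drill(shift 2) before tap(shift 3); mill(shift 2) != route(shift 1).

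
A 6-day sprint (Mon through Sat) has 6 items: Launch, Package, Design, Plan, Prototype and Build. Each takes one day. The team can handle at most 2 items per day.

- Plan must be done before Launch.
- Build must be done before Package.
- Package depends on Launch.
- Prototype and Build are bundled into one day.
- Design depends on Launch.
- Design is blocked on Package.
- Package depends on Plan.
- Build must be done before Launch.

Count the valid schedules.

12

Splitting on Launch: it can be Wed (6), Thu (6). Listing each branch's schedules as (Package, Design, Plan, Prototype, Build):
Launch=Wed: (Thu,Fri,Mon,Tue,Tue) (Thu,Fri,Tue,Mon,Mon) (Thu,Sat,Mon,Tue,Tue) (Thu,Sat,Tue,Mon,Mon) (Fri,Sat,Mon,Tue,Tue) (Fri,Sat,Tue,Mon,Mon) — 6.
Launch=Thu: (Fri,Sat,Mon,Tue,Tue) (Fri,Sat,Mon,Wed,Wed) (Fri,Sat,Tue,Mon,Mon) (Fri,Sat,Tue,Wed,Wed) (Fri,Sat,Wed,Mon,Mon) (Fri,Sat,Wed,Tue,Tue) — 6.
Summing: 6 + 6 = 12.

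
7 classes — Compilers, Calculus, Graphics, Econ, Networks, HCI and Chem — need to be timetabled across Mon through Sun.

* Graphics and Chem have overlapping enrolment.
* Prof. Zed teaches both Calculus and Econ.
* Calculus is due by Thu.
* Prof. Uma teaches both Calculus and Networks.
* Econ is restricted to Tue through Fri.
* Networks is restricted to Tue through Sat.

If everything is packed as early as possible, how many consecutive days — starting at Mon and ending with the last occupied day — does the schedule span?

2

Econ can't be placed before Tue — that is day 2 counting from Mon — so the schedule must run through at least 2 days.
2 works (last occupied day: Tue): for example Econ in Tue; Networks in Tue; Calculus in Mon; Compilers in Mon; Graphics in Mon; HCI in Mon; Chem in Tue.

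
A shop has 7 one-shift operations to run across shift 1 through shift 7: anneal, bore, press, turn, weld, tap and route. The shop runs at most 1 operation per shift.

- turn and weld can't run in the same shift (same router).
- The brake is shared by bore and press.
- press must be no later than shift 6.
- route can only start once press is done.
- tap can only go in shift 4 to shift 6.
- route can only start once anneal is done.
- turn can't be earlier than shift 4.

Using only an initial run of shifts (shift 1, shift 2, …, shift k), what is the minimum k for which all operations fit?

7 shifts

The precedence chain requires at least 2 distinct shifts.
With at most 1 per shift and 7 operations, at least 7 shifts are needed.
turn can't be placed before shift 4, so the schedule must run through at least shift 4.
7 works (last occupied shift: shift 7): for example route in shift 3, press in shift 1, anneal in shift 2, bore in shift 6, tap in shift 4, weld in shift 7, turn in shift 5.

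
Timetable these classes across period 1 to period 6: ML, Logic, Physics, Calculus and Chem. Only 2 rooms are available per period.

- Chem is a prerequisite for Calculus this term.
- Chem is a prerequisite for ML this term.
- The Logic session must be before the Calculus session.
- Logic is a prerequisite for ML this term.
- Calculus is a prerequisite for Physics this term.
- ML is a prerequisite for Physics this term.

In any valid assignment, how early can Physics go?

period 3

Precedence pushes Physics to at least period 3.
Physics at period 3 is achievable: ML=period 2, Chem=period 1, Logic=period 1, Calculus=period 2, Physics=period 3.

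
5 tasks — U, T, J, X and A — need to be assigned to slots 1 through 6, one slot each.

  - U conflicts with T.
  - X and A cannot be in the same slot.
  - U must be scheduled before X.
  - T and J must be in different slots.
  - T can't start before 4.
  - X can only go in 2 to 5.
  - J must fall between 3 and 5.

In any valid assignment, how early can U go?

Downstream work caps U at 4.
U at 1 is achievable: J -> 3; U -> 1; T -> 4; X -> 2; A -> 1.

1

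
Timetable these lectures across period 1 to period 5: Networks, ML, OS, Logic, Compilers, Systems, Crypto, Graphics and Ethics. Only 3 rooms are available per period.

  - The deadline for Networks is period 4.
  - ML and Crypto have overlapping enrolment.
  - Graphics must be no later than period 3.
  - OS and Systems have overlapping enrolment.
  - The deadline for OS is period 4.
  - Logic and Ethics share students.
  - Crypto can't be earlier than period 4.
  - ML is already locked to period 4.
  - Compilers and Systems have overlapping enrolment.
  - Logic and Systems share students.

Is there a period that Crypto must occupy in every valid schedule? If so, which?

period 5

Crypto's window is period 4–period 5.
ML is fixed at period 4, and Crypto can't share a period with ML.
So Crypto must be period 5.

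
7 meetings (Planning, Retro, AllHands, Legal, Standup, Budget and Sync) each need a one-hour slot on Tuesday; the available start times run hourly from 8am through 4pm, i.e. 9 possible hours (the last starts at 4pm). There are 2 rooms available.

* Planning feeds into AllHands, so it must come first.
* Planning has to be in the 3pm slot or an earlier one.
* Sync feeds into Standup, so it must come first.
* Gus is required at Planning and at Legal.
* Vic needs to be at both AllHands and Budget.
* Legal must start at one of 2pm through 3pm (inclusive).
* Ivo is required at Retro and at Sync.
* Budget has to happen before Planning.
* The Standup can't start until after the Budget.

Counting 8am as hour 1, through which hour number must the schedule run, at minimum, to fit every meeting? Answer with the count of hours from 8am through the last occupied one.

7

The precedence chain requires at least 3 distinct hours.
With at most 2 per hour and 7 meetings, at least 4 hours are needed.
Legal can't be placed before 2pm — that is hour 7 counting from 8am — so the schedule must run through at least 7 hours.
7 works (last occupied hour: 2pm): for example Legal -> 2pm, Budget -> 8am, AllHands -> 10am, Standup -> 9am, Retro -> 10am, Sync -> 8am, Planning -> 9am.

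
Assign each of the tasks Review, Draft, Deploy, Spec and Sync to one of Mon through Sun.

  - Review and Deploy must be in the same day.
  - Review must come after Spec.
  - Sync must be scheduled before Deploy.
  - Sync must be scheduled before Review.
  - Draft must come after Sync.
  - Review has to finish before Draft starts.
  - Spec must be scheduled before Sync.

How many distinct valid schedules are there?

35

Splitting on Review: it can be Wed (4), Thu (9), Fri (12), Sat (10). Listing each branch's schedules as (Draft, Deploy, Spec, Sync):
Review=Wed: (Thu,Wed,Mon,Tue) (Fri,Wed,Mon,Tue) (Sat,Wed,Mon,Tue) (Sun,Wed,Mon,Tue) — 4.
Review=Thu: (Fri,Thu,Mon,Tue) (Fri,Thu,Mon,Wed) (Fri,Thu,Tue,Wed) (Sat,Thu,Mon,Tue) (Sat,Thu,Mon,Wed) (Sat,Thu,Tue,Wed) (Sun,Thu,Mon,Tue) (Sun,Thu,Mon,Wed) (Sun,Thu,Tue,Wed) — 9.
Review=Fri: (Sat,Fri,Mon,Tue) (Sat,Fri,Mon,Wed) (Sat,Fri,Mon,Thu) (Sat,Fri,Tue,Wed) (Sat,Fri,Tue,Thu) (Sat,Fri,Wed,Thu) (Sun,Fri,Mon,Tue) (Sun,Fri,Mon,Wed) (Sun,Fri,Mon,Thu) (Sun,Fri,Tue,Wed) (Sun,Fri,Tue,Thu) (Sun,Fri,Wed,Thu) — 12.
Review=Sat: (Sun,Sat,Mon,Tue) (Sun,Sat,Mon,Wed) (Sun,Sat,Mon,Thu) (Sun,Sat,Mon,Fri) (Sun,Sat,Tue,Wed) (Sun,Sat,Tue,Thu) (Sun,Sat,Tue,Fri) (Sun,Sat,Wed,Thu) (Sun,Sat,Wed,Fri) (Sun,Sat,Thu,Fri) — 10.
Summing: 4 + 9 + 12 + 10 = 35.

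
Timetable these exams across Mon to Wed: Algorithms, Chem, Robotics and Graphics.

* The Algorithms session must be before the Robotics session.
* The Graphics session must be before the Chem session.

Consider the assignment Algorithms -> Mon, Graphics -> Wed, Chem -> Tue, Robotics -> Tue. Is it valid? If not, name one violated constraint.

The Algorithms session must be before the Robotics session — holds.
The Graphics session must be before the Chem session — violated.

No. The Graphics session must be before the Chem session is not satisfied.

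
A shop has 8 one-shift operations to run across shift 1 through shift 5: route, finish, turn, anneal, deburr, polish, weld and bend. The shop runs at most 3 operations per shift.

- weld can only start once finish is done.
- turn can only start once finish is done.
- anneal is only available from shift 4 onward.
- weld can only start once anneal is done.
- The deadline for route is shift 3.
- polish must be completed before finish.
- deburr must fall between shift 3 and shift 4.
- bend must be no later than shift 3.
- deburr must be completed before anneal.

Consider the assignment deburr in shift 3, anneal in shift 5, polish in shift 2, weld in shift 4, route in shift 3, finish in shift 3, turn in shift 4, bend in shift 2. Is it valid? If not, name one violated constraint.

deburr must fall between shift 3 and shift 4 — holds.
bend must be no later than shift 3 — holds.
weld can only start once anneal is done — violated.
The deadline for route is shift 3 — holds.
polish must be completed before finish — holds.
anneal is only available from shift 4 onward — holds.
deburr must be completed before anneal — holds.
The shop runs at most 3 operations per shift — holds.
weld can only start once finish is done — holds.
turn can only start once finish is done — holds.

No — it violates: weld can only start once anneal is done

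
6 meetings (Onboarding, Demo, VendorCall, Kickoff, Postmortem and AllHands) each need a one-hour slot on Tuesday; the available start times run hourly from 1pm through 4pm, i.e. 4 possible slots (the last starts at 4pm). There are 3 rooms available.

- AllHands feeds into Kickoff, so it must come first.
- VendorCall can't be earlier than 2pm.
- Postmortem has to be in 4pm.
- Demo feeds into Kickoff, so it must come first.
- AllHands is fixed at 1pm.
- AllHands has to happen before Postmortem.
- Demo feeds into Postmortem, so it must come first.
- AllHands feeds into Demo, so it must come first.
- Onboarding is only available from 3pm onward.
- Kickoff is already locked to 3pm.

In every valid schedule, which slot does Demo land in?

AllHands is fixed at 1pm and must come before Demo, so Demo is at least 2pm.
Kickoff is fixed at 3pm and must come after Demo, so Demo is at most 2pm.
So Demo must be 2pm.

2pm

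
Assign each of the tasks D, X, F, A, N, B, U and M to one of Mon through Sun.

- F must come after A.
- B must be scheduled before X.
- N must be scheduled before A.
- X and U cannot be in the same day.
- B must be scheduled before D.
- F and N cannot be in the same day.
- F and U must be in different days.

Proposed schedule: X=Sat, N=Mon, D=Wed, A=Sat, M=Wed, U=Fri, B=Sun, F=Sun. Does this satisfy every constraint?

No — it violates: B must be scheduled before D

B must be scheduled before X — violated.
F and N cannot be in the same day — holds.
X and U cannot be in the same day — holds.
F must come after A — holds.
F and U must be in different days — holds.
B must be scheduled before D — violated.
N must be scheduled before A — holds.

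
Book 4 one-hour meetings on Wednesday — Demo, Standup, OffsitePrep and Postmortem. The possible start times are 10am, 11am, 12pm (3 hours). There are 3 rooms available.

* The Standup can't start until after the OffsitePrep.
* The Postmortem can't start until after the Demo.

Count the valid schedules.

Splitting on Demo: it can be 10am (6), 11am (3). Listing each branch's schedules as (Standup, OffsitePrep, Postmortem):
Demo=10am: (11am,10am,11am) (11am,10am,12pm) (12pm,10am,11am) (12pm,10am,12pm) (12pm,11am,11am) (12pm,11am,12pm) — 6.
Demo=11am: (11am,10am,12pm) (12pm,10am,12pm) (12pm,11am,12pm) — 3.
Summing: 6 + 3 = 9.

9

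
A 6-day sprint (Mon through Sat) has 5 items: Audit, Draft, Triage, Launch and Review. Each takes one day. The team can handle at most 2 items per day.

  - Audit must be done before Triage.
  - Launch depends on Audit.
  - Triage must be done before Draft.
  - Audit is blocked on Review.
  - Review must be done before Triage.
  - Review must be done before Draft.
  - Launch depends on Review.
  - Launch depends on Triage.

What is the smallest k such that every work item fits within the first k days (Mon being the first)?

The precedence chain requires at least 4 distinct days.
With at most 2 per day and 5 work items, at least 3 days are needed.
4 works (last occupied day: Thu): for example Audit in Tue, Launch in Thu, Review in Mon, Triage in Wed, Draft in Thu.

4 days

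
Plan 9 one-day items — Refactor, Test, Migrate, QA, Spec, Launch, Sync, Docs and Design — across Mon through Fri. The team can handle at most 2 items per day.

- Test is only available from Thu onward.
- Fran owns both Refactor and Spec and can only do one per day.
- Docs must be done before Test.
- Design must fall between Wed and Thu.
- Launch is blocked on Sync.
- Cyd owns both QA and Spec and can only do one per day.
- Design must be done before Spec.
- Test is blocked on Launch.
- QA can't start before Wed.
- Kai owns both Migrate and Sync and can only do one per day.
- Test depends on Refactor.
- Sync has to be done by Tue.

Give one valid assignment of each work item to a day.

Design in Wed; Test in Thu; Migrate in Fri; QA in Wed; Spec in Thu; Refactor in Mon; Sync in Mon; Launch in Tue; Docs in Tue

Checking: Docs(Tue) before Test(Thu); Sync(Mon) before Launch(Tue); Launch(Tue) before Test(Thu); Design(Wed) before Spec(Thu); Refactor(Mon) before Test(Thu); Migrate(Fri) != Sync(Mon); QA(Wed) != Spec(Thu); Refactor(Mon) != Spec(Thu); QA=Wed in [Wed,Fri]; Test=Thu in [Thu,Fri]; Sync=Mon in [Mon,Tue]; Design=Wed in [Wed,Thu]; max 2 per day (cap 2).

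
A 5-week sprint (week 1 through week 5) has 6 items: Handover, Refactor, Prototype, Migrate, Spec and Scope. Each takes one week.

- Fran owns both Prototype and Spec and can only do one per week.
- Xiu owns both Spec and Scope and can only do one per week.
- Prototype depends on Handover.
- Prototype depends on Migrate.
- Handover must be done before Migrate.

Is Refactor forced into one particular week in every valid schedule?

Refactor can be week 1 (e.g. Spec in week 1; Prototype in week 3; Migrate in week 2; Refactor in week 1; Scope in week 2; Handover in week 1) or week 2 (e.g. Refactor=week 2; Spec=week 1; Prototype=week 3; Handover=week 1; Scope=week 2; Migrate=week 2).

No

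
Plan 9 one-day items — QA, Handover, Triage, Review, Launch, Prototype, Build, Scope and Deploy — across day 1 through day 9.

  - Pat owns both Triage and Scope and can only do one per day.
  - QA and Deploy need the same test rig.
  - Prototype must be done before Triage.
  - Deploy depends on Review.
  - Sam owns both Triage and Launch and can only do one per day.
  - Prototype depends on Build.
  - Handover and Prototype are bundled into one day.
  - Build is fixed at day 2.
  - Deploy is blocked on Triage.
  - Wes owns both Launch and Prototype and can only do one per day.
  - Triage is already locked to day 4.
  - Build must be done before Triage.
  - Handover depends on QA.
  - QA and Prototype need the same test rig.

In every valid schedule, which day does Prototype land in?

day 3

Build is fixed at day 2 and must come before Prototype, so Prototype is at least day 3.
Triage is fixed at day 4 and must come after Prototype, so Prototype is at most day 3.
So Prototype must be day 3.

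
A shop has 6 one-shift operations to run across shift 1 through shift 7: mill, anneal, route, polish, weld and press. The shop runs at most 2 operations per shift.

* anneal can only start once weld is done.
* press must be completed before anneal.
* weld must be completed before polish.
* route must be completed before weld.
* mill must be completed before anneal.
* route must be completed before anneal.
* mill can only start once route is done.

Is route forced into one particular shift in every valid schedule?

route can be shift 1 (e.g. mill -> shift 2, polish -> shift 3, press -> shift 1, anneal -> shift 3, route -> shift 1, weld -> shift 2) or shift 2 (e.g. press in shift 1; weld in shift 3; polish in shift 4; anneal in shift 4; mill in shift 3; route in shift 2).

No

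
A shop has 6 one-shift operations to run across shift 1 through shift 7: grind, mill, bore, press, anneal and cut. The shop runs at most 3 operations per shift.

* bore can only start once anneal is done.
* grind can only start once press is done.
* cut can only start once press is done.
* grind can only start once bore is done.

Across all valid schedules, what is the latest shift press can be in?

Downstream work caps press at shift 6.
press at shift 6 is achievable: press in shift 6; mill in shift 1; grind in shift 7; bore in shift 2; cut in shift 7; anneal in shift 1.

shift 6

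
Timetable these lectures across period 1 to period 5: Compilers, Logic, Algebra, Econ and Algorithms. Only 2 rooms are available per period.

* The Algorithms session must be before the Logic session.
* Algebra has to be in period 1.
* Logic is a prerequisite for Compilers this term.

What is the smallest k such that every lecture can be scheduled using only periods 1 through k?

The precedence chain requires at least 3 distinct periods.
With at most 2 per period and 5 lectures, at least 3 periods are needed.
3 works (last occupied period: period 3): for example Logic=period 2; Algorithms=period 1; Compilers=period 3; Econ=period 2; Algebra=period 1.

3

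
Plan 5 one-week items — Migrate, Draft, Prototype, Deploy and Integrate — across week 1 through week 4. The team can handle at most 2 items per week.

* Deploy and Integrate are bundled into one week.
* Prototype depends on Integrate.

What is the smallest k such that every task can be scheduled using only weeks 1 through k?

The precedence chain requires at least 2 distinct weeks.
With at most 2 per week and 5 tasks, at least 3 weeks are needed.
3 works (last occupied week: week 3): for example Integrate=week 1, Prototype=week 2, Migrate=week 2, Deploy=week 1, Draft=week 3.

3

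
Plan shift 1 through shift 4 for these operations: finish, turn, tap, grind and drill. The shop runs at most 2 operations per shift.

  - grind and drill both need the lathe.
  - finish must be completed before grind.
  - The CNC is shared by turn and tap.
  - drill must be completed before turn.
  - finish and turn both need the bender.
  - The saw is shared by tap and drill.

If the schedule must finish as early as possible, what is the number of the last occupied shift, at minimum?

3

The precedence chain requires at least 2 distinct shifts.
With at most 2 per shift and 5 operations, at least 3 shifts are needed.
3 works (last occupied shift: shift 3): for example finish -> shift 1; tap -> shift 3; turn -> shift 2; drill -> shift 1; grind -> shift 2.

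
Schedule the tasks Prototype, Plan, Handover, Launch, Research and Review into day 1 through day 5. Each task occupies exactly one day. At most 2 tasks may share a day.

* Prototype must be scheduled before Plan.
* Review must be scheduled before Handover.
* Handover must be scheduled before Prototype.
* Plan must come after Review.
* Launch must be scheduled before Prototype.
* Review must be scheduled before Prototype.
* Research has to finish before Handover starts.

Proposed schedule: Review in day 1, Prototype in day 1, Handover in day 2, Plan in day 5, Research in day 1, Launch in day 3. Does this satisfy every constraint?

No — it violates: At most 2 tasks may share a day

Plan must come after Review — holds.
Research has to finish before Handover starts — holds.
Launch must be scheduled before Prototype — violated.
Handover must be scheduled before Prototype — violated.
Review must be scheduled before Handover — holds.
At most 2 tasks may share a day — violated.
Prototype must be scheduled before Plan — holds.
Review must be scheduled before Prototype — violated.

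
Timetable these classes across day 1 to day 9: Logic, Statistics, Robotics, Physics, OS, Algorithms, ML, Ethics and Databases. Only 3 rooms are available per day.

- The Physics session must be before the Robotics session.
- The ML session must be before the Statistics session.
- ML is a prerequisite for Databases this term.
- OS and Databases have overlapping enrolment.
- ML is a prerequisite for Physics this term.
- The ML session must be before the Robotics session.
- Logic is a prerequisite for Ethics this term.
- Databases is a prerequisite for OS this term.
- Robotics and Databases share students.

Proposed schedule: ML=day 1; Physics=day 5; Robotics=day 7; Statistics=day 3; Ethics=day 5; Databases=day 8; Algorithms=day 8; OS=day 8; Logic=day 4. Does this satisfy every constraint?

The Physics session must be before the Robotics session — holds.
Databases is a prerequisite for OS this term — violated.
ML is a prerequisite for Physics this term — holds.
The ML session must be before the Statistics session — holds.
The ML session must be before the Robotics session — holds.
Robotics and Databases share students — holds.
Only 3 rooms are available per day — holds.
ML is a prerequisite for Databases this term — holds.
OS and Databases have overlapping enrolment — violated.
Logic is a prerequisite for Ethics this term — holds.

Invalid. OS and Databases have overlapping enrolment.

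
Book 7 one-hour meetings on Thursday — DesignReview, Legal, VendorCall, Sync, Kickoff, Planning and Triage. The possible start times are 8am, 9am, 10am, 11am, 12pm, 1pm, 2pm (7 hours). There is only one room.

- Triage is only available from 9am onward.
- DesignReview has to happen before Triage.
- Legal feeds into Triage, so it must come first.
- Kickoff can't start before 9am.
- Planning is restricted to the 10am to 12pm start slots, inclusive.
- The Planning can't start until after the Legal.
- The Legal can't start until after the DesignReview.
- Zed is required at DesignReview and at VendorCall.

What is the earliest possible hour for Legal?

9am

Precedence pushes Legal to at least 9am; downstream work caps Legal at 11am.
Legal at 9am is achievable: Planning -> 10am, DesignReview -> 8am, VendorCall -> 1pm, Triage -> 11am, Legal -> 9am, Sync -> 2pm, Kickoff -> 12pm.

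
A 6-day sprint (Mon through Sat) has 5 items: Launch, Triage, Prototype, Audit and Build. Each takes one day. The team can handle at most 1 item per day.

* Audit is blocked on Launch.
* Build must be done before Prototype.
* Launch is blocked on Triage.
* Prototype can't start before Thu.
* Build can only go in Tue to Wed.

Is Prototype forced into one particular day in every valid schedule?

Prototype can be Thu (e.g. Build in Tue; Prototype in Thu; Audit in Fri; Triage in Mon; Launch in Wed) or Fri (e.g. Launch=Wed; Prototype=Fri; Audit=Thu; Triage=Mon; Build=Tue).

No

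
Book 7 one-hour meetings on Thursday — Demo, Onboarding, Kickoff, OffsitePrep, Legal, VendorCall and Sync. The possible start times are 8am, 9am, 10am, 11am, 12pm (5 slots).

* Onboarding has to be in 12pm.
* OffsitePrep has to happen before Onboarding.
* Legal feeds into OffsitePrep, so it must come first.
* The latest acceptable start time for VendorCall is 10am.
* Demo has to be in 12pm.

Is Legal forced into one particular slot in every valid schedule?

Legal can be 8am (e.g. Sync -> 8am, VendorCall -> 8am, OffsitePrep -> 9am, Kickoff -> 8am, Demo -> 12pm, Onboarding -> 12pm, Legal -> 8am) or 9am (e.g. Kickoff in 8am; OffsitePrep in 10am; Sync in 8am; Legal in 9am; Onboarding in 12pm; VendorCall in 8am; Demo in 12pm).

No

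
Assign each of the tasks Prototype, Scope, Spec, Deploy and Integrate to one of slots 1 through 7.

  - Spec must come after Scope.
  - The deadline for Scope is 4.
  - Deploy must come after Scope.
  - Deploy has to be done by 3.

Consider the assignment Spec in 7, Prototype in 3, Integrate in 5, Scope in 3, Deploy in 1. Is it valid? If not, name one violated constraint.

No. Deploy must come after Scope is not satisfied.

Spec must come after Scope — holds.
Deploy must come after Scope — violated.
The deadline for Scope is 4 — holds.
Deploy has to be done by 3 — holds.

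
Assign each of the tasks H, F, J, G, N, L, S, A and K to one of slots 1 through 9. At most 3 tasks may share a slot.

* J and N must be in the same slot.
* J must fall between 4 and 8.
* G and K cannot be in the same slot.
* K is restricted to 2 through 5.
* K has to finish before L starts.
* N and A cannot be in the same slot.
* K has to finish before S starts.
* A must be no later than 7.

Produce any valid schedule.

A=1, J=4, G=3, S=3, N=4, F=1, K=2, H=1, L=3

Checking: K(2) before L(3); K(2) before S(3); G(3) != K(2); N(4) != A(1); J = N = 4; J=4 in [4,8]; A=1 in [1,7]; K=2 in [2,5]; max 3 per slot (cap 3).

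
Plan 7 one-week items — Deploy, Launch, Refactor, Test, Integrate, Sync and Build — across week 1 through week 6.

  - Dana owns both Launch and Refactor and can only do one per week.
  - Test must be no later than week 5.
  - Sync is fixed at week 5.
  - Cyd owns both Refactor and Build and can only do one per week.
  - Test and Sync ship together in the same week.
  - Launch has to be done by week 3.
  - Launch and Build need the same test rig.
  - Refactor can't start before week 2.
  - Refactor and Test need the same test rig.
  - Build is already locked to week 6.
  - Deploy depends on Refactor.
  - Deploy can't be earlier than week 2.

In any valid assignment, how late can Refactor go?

Refactor is available from week 2; downstream work caps Refactor at week 5.
Refactor at week 4 is achievable: Test -> week 5; Integrate -> week 1; Refactor -> week 4; Deploy -> week 5; Launch -> week 1; Build -> week 6; Sync -> week 5.
Nothing later works — the conflict constraints rule out every week after week 4.

week 4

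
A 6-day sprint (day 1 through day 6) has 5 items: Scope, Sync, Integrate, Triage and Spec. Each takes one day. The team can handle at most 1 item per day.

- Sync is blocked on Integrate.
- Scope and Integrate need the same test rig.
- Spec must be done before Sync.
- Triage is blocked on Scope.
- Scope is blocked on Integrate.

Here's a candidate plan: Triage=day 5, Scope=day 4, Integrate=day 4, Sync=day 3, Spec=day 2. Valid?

Sync is blocked on Integrate — violated.
Scope is blocked on Integrate — violated.
Triage is blocked on Scope — holds.
Scope and Integrate need the same test rig — violated.
Spec must be done before Sync — holds.
The team can handle at most 1 item per day — violated.

No — it violates: Scope and Integrate need the same test rig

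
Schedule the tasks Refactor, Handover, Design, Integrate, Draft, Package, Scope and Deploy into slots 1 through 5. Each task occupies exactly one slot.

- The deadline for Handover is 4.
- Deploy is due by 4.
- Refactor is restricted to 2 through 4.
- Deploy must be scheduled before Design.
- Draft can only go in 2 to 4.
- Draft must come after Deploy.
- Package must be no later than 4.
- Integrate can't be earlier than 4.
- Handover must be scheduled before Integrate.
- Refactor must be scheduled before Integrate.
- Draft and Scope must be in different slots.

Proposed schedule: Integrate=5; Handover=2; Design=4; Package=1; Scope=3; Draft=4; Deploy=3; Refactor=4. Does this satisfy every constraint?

Refactor must be scheduled before Integrate — holds.
Integrate can't be earlier than 4 — holds.
Handover must be scheduled before Integrate — holds.
Package must be no later than 4 — holds.
Draft must come after Deploy — holds.
Draft can only go in 2 to 4 — holds.
Refactor is restricted to 2 through 4 — holds.
Deploy must be scheduled before Design — holds.
Deploy is due by 4 — holds.
Draft and Scope must be in different slots — holds.
The deadline for Handover is 4 — holds.

Yes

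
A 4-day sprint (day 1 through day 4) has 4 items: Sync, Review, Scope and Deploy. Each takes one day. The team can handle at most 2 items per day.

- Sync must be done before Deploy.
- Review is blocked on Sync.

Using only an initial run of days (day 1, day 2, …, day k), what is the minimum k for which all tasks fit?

The precedence chain requires at least 2 distinct days.
With at most 2 per day and 4 tasks, at least 2 days are needed.
2 works (last occupied day: day 2): for example Scope in day 1; Review in day 2; Sync in day 1; Deploy in day 2.

2 days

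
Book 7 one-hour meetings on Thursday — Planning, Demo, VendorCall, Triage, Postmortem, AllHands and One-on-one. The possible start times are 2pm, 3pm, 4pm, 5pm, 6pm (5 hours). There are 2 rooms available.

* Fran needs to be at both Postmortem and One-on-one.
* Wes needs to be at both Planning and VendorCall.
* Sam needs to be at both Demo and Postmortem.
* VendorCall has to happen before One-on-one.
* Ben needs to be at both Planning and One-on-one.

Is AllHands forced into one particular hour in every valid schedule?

No

AllHands can be 2pm (e.g. One-on-one -> 3pm, Demo -> 3pm, AllHands -> 2pm, VendorCall -> 2pm, Postmortem -> 5pm, Triage -> 4pm, Planning -> 4pm) or 3pm (e.g. Triage=4pm, AllHands=3pm, Demo=2pm, Planning=4pm, VendorCall=2pm, One-on-one=3pm, Postmortem=5pm).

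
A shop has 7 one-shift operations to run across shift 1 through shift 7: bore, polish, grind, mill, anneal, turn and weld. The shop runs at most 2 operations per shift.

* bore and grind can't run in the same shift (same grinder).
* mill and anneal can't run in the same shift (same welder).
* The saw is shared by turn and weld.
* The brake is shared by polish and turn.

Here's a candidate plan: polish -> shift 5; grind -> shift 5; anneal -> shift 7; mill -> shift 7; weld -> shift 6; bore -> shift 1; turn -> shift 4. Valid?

Invalid. mill and anneal can't run in the same shift (same welder).

bore and grind can't run in the same shift (same grinder) — holds.
The saw is shared by turn and weld — holds.
mill and anneal can't run in the same shift (same welder) — violated.
The shop runs at most 2 operations per shift — holds.
The brake is shared by polish and turn — holds.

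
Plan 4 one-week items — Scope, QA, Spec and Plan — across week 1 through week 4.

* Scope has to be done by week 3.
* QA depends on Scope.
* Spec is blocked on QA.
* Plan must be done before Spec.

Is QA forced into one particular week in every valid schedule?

QA can be week 2 (e.g. Spec -> week 3; QA -> week 2; Scope -> week 1; Plan -> week 1) or week 3 (e.g. Plan=week 1; Scope=week 1; Spec=week 4; QA=week 3).

No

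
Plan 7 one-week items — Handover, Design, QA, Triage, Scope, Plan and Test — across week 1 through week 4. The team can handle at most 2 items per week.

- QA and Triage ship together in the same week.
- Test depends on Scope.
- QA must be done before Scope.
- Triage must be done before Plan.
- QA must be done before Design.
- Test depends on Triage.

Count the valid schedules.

Splitting on Handover: it can be week 1 (2), week 2 (12), week 3 (12), week 4 (12). Listing each branch's schedules as (Design, QA, Triage, Scope, Plan, Test) by week number:
Handover=week 1: (3,2,2,3,4,4) (4,2,2,3,3,4) — 2.
Handover=week 2: (2,1,1,3,3,4) (2,1,1,3,4,4) (3,1,1,2,3,4) (3,1,1,2,4,3) (3,1,1,2,4,4) (3,1,1,3,2,4) (3,1,1,3,4,4) (4,1,1,2,3,3) (4,1,1,2,3,4) (4,1,1,2,4,3) (4,1,1,3,2,4) (4,1,1,3,3,4) — 12.
Handover=week 3: (2,1,1,2,3,4) (2,1,1,2,4,3) (2,1,1,2,4,4) (2,1,1,3,2,4) (2,1,1,3,4,4) (3,1,1,2,2,4) (3,1,1,2,4,4) (4,1,1,2,2,3) (4,1,1,2,2,4) (4,1,1,2,3,4) (4,1,1,2,4,3) (4,1,1,3,2,4) — 12.
Handover=week 4: (2,1,1,2,3,3) (2,1,1,2,3,4) (2,1,1,2,4,3) (2,1,1,3,2,4) (2,1,1,3,3,4) (3,1,1,2,2,3) (3,1,1,2,2,4) (3,1,1,2,3,4) (3,1,1,2,4,3) (3,1,1,3,2,4) (4,1,1,2,2,3) (4,1,1,2,3,3) — 12.
Summing: 2 + 12 + 12 + 12 = 38.

38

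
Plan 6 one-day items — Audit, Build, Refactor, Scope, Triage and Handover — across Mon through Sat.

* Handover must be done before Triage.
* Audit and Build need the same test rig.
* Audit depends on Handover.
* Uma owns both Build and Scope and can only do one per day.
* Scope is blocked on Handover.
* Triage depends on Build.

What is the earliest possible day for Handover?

Downstream work caps Handover at Fri.
Handover at Mon is achievable: Build -> Mon; Audit -> Tue; Scope -> Tue; Handover -> Mon; Refactor -> Mon; Triage -> Tue.

Mon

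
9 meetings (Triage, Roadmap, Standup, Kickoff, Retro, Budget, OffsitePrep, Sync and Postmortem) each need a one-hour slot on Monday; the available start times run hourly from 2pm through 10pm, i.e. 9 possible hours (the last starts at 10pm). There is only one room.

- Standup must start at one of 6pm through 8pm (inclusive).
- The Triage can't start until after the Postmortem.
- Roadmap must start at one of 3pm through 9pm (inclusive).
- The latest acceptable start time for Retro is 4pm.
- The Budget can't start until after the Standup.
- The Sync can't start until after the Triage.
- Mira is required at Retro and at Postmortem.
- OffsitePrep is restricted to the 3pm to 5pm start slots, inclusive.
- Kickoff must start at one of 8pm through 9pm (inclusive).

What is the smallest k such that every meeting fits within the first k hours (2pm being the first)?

The precedence chain requires at least 3 distinct hours.
With at most 1 per hour and 9 meetings, at least 9 hours are needed.
Kickoff can't be placed before 8pm — that is hour 7 counting from 2pm — so the schedule must run through at least 7 hours.
9 works (last occupied hour: 10pm): for example Kickoff=8pm, Standup=6pm, OffsitePrep=3pm, Postmortem=5pm, Budget=9pm, Retro=2pm, Sync=10pm, Roadmap=4pm, Triage=7pm.

9 hours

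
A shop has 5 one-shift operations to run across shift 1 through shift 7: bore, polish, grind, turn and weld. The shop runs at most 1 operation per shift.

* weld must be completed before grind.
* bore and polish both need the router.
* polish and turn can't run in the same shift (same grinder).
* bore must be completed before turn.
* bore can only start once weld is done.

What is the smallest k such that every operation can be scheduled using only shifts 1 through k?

5 shifts

The precedence chain requires at least 3 distinct shifts.
With at most 1 per shift and 5 operations, at least 5 shifts are needed.
5 works (last occupied shift: shift 5): for example weld in shift 1; grind in shift 3; bore in shift 2; turn in shift 4; polish in shift 5.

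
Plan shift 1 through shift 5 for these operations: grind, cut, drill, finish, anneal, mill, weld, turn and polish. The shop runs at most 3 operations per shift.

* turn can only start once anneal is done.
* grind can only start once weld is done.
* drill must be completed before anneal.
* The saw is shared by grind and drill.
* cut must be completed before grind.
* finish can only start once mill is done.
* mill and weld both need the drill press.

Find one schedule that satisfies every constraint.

drill -> shift 1; turn -> shift 3; anneal -> shift 2; finish -> shift 3; cut -> shift 1; weld -> shift 1; polish -> shift 3; mill -> shift 2; grind -> shift 2

Checking: drill(shift 1) before anneal(shift 2); mill(shift 2) before finish(shift 3); weld(shift 1) before grind(shift 2); cut(shift 1) before grind(shift 2); anneal(shift 2) before turn(shift 3); grind(shift 2) != drill(shift 1); mill(shift 2) != weld(shift 1); max 3 per shift (cap 3).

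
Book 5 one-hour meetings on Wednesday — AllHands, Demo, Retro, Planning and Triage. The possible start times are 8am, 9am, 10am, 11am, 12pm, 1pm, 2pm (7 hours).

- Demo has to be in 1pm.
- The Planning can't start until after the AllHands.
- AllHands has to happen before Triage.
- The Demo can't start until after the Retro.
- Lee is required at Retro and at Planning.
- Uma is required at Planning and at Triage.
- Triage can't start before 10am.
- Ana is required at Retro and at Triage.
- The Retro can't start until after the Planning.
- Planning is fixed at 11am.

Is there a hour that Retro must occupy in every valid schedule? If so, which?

Planning is fixed at 11am and must come before Retro, so Retro is at least 12pm.
Demo is fixed at 1pm and must come after Retro, so Retro is at most 12pm.
So Retro must be 12pm.

12pm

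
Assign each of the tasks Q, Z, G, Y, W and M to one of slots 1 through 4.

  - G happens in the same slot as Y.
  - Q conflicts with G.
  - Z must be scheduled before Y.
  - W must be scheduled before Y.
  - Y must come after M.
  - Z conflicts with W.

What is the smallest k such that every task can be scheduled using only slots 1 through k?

3 slots

The precedence chain requires at least 2 distinct slots.
Could 2 slots be enough, i.e. nothing placed later than 2? No: Y must come after Z (at 1 or later) → {2}; Z must come before Y (at 2 or earlier) → {1}; W must come before Y (at 2 or earlier) → {1}; W can't share with Z (1) → nothing is left.
So 2 slots is not enough.
3 works (last occupied slot: 3): for example Z -> 1, G -> 3, W -> 2, M -> 1, Q -> 1, Y -> 3.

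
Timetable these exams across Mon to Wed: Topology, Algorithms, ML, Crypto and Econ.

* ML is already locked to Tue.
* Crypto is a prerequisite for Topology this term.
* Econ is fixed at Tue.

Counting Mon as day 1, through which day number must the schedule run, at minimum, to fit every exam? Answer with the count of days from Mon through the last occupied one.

2 days

The precedence chain requires at least 2 distinct days.
2 works (last occupied day: Tue): for example Econ in Tue, ML in Tue, Crypto in Mon, Algorithms in Mon, Topology in Tue.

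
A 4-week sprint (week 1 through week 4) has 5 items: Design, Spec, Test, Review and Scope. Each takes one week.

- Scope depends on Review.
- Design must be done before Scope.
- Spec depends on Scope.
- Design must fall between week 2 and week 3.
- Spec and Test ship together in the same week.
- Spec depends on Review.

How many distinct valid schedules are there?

2

Enumerating: Review -> week 1, Design -> week 2, Test -> week 4, Scope -> week 3, Spec -> week 4 | Scope in week 3; Review in week 2; Test in week 4; Design in week 2; Spec in week 4.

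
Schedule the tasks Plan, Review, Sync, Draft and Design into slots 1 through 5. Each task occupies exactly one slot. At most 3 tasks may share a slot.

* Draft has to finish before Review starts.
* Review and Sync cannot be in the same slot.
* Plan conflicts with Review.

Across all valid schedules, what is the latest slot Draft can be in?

Downstream work caps Draft at 4.
Draft at 4 is achievable: Review -> 5, Plan -> 1, Draft -> 4, Design -> 1, Sync -> 1.

4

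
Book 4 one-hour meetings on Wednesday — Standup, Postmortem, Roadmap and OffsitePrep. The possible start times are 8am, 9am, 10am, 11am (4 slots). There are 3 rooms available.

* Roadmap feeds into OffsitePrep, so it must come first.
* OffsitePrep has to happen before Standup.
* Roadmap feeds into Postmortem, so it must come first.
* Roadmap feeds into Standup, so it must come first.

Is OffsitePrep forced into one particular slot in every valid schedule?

OffsitePrep can be 9am (e.g. Standup=10am; Postmortem=9am; OffsitePrep=9am; Roadmap=8am) or 10am (e.g. Standup=11am; Roadmap=8am; Postmortem=9am; OffsitePrep=10am).

No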